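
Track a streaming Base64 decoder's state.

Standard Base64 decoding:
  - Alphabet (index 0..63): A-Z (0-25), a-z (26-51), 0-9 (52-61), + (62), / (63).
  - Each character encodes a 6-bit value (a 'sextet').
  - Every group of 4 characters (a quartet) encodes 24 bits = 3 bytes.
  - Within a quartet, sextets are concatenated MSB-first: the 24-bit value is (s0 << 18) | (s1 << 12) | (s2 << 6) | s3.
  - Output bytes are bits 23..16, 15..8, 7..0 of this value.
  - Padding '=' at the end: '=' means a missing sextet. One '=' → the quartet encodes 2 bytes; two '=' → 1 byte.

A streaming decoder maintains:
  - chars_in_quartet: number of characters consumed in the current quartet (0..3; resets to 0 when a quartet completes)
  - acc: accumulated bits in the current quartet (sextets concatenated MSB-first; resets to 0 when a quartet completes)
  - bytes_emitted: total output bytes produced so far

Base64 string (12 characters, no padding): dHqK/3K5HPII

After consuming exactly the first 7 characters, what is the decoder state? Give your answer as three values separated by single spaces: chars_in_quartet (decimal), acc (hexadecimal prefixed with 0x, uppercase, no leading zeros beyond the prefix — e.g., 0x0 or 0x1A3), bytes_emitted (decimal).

After char 0 ('d'=29): chars_in_quartet=1 acc=0x1D bytes_emitted=0
After char 1 ('H'=7): chars_in_quartet=2 acc=0x747 bytes_emitted=0
After char 2 ('q'=42): chars_in_quartet=3 acc=0x1D1EA bytes_emitted=0
After char 3 ('K'=10): chars_in_quartet=4 acc=0x747A8A -> emit 74 7A 8A, reset; bytes_emitted=3
After char 4 ('/'=63): chars_in_quartet=1 acc=0x3F bytes_emitted=3
After char 5 ('3'=55): chars_in_quartet=2 acc=0xFF7 bytes_emitted=3
After char 6 ('K'=10): chars_in_quartet=3 acc=0x3FDCA bytes_emitted=3

Answer: 3 0x3FDCA 3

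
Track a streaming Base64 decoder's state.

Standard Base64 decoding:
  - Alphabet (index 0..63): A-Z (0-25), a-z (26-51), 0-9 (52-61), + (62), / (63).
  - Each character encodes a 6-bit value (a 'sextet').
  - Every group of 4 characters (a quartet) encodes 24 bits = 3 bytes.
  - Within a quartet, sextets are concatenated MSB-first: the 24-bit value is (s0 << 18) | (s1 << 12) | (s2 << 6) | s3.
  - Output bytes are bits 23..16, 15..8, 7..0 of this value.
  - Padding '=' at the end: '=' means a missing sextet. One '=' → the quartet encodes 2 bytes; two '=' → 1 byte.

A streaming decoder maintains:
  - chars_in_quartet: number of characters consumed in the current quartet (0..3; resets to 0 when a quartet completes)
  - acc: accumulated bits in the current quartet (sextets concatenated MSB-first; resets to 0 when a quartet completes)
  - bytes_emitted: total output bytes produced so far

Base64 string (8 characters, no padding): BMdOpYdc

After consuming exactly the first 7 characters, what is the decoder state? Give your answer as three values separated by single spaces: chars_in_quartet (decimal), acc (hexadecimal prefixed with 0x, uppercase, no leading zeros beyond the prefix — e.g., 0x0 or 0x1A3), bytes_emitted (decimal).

After char 0 ('B'=1): chars_in_quartet=1 acc=0x1 bytes_emitted=0
After char 1 ('M'=12): chars_in_quartet=2 acc=0x4C bytes_emitted=0
After char 2 ('d'=29): chars_in_quartet=3 acc=0x131D bytes_emitted=0
After char 3 ('O'=14): chars_in_quartet=4 acc=0x4C74E -> emit 04 C7 4E, reset; bytes_emitted=3
After char 4 ('p'=41): chars_in_quartet=1 acc=0x29 bytes_emitted=3
After char 5 ('Y'=24): chars_in_quartet=2 acc=0xA58 bytes_emitted=3
After char 6 ('d'=29): chars_in_quartet=3 acc=0x2961D bytes_emitted=3

Answer: 3 0x2961D 3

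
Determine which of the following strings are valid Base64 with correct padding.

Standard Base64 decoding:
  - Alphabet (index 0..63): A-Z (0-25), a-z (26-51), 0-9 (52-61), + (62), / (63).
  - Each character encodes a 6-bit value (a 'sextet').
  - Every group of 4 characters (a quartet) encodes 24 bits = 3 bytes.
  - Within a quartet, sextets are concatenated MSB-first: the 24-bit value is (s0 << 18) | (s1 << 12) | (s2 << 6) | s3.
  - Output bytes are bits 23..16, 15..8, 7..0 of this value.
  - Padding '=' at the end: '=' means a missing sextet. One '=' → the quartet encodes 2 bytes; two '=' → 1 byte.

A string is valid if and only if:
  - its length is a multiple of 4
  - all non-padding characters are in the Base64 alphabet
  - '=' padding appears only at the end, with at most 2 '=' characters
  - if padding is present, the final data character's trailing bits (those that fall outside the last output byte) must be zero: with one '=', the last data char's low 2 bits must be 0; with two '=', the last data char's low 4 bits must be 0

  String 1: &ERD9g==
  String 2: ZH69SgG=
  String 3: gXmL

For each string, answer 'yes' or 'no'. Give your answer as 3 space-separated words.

Answer: no no yes

Derivation:
String 1: '&ERD9g==' → invalid (bad char(s): ['&'])
String 2: 'ZH69SgG=' → invalid (bad trailing bits)
String 3: 'gXmL' → valid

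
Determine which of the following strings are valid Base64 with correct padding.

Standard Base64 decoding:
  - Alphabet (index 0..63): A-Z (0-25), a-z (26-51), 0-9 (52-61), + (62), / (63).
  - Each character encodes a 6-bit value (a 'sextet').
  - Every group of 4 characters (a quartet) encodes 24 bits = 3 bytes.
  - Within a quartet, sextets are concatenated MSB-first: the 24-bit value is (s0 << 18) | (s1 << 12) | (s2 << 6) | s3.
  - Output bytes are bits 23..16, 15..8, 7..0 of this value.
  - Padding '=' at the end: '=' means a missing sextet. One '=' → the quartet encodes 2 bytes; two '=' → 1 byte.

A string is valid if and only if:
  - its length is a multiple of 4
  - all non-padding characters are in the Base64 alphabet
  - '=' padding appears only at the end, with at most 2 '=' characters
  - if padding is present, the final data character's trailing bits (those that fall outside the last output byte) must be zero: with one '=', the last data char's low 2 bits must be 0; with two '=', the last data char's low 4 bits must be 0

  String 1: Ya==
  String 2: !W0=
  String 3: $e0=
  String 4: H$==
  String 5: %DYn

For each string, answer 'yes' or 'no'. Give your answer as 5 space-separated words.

Answer: no no no no no

Derivation:
String 1: 'Ya==' → invalid (bad trailing bits)
String 2: '!W0=' → invalid (bad char(s): ['!'])
String 3: '$e0=' → invalid (bad char(s): ['$'])
String 4: 'H$==' → invalid (bad char(s): ['$'])
String 5: '%DYn' → invalid (bad char(s): ['%'])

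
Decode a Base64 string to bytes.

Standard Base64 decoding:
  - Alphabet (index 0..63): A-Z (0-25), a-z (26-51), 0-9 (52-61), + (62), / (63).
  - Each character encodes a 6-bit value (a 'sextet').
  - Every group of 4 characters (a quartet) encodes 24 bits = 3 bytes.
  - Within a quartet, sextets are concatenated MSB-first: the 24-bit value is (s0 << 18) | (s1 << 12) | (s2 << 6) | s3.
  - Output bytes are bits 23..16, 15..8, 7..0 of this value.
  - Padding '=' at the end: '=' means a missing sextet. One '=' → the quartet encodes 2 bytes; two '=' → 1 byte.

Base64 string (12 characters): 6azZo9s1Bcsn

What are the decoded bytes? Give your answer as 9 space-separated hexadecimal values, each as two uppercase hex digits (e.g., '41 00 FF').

After char 0 ('6'=58): chars_in_quartet=1 acc=0x3A bytes_emitted=0
After char 1 ('a'=26): chars_in_quartet=2 acc=0xE9A bytes_emitted=0
After char 2 ('z'=51): chars_in_quartet=3 acc=0x3A6B3 bytes_emitted=0
After char 3 ('Z'=25): chars_in_quartet=4 acc=0xE9ACD9 -> emit E9 AC D9, reset; bytes_emitted=3
After char 4 ('o'=40): chars_in_quartet=1 acc=0x28 bytes_emitted=3
After char 5 ('9'=61): chars_in_quartet=2 acc=0xA3D bytes_emitted=3
After char 6 ('s'=44): chars_in_quartet=3 acc=0x28F6C bytes_emitted=3
After char 7 ('1'=53): chars_in_quartet=4 acc=0xA3DB35 -> emit A3 DB 35, reset; bytes_emitted=6
After char 8 ('B'=1): chars_in_quartet=1 acc=0x1 bytes_emitted=6
After char 9 ('c'=28): chars_in_quartet=2 acc=0x5C bytes_emitted=6
After char 10 ('s'=44): chars_in_quartet=3 acc=0x172C bytes_emitted=6
After char 11 ('n'=39): chars_in_quartet=4 acc=0x5CB27 -> emit 05 CB 27, reset; bytes_emitted=9

Answer: E9 AC D9 A3 DB 35 05 CB 27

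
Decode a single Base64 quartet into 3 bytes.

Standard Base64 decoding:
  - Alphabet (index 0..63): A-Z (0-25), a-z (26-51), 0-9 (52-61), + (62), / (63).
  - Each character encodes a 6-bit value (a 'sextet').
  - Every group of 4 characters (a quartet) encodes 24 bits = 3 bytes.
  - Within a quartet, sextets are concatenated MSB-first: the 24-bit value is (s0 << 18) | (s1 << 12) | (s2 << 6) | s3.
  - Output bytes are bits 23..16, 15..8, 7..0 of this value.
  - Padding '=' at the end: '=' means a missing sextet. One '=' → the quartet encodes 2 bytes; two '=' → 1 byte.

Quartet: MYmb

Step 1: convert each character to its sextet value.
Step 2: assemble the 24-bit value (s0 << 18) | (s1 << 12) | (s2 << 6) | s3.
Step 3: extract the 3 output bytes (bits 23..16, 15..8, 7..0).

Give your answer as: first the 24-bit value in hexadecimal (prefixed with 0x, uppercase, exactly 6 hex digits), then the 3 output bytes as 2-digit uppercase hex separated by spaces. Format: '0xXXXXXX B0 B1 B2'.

Sextets: M=12, Y=24, m=38, b=27
24-bit: (12<<18) | (24<<12) | (38<<6) | 27
      = 0x300000 | 0x018000 | 0x000980 | 0x00001B
      = 0x31899B
Bytes: (v>>16)&0xFF=31, (v>>8)&0xFF=89, v&0xFF=9B

Answer: 0x31899B 31 89 9B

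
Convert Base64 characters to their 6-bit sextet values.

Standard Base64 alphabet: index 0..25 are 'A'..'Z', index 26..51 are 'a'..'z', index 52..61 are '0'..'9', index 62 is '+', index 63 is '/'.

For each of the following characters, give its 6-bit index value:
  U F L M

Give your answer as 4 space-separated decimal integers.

Answer: 20 5 11 12

Derivation:
'U': A..Z range, ord('U') − ord('A') = 20
'F': A..Z range, ord('F') − ord('A') = 5
'L': A..Z range, ord('L') − ord('A') = 11
'M': A..Z range, ord('M') − ord('A') = 12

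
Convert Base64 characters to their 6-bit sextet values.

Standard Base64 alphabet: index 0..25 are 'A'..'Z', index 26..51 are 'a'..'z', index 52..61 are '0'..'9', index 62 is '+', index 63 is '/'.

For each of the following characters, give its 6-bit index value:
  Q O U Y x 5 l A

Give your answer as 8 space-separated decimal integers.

'Q': A..Z range, ord('Q') − ord('A') = 16
'O': A..Z range, ord('O') − ord('A') = 14
'U': A..Z range, ord('U') − ord('A') = 20
'Y': A..Z range, ord('Y') − ord('A') = 24
'x': a..z range, 26 + ord('x') − ord('a') = 49
'5': 0..9 range, 52 + ord('5') − ord('0') = 57
'l': a..z range, 26 + ord('l') − ord('a') = 37
'A': A..Z range, ord('A') − ord('A') = 0

Answer: 16 14 20 24 49 57 37 0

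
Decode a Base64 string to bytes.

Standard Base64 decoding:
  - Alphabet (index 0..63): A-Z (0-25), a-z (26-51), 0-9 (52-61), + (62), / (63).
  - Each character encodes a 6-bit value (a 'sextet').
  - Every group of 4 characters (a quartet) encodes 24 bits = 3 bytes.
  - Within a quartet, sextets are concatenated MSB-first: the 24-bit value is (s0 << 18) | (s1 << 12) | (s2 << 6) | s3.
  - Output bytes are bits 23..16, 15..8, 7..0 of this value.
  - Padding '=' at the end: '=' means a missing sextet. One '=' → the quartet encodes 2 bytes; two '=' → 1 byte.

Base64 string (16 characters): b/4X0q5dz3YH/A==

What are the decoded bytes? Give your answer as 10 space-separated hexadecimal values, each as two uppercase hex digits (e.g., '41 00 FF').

After char 0 ('b'=27): chars_in_quartet=1 acc=0x1B bytes_emitted=0
After char 1 ('/'=63): chars_in_quartet=2 acc=0x6FF bytes_emitted=0
After char 2 ('4'=56): chars_in_quartet=3 acc=0x1BFF8 bytes_emitted=0
After char 3 ('X'=23): chars_in_quartet=4 acc=0x6FFE17 -> emit 6F FE 17, reset; bytes_emitted=3
After char 4 ('0'=52): chars_in_quartet=1 acc=0x34 bytes_emitted=3
After char 5 ('q'=42): chars_in_quartet=2 acc=0xD2A bytes_emitted=3
After char 6 ('5'=57): chars_in_quartet=3 acc=0x34AB9 bytes_emitted=3
After char 7 ('d'=29): chars_in_quartet=4 acc=0xD2AE5D -> emit D2 AE 5D, reset; bytes_emitted=6
After char 8 ('z'=51): chars_in_quartet=1 acc=0x33 bytes_emitted=6
After char 9 ('3'=55): chars_in_quartet=2 acc=0xCF7 bytes_emitted=6
After char 10 ('Y'=24): chars_in_quartet=3 acc=0x33DD8 bytes_emitted=6
After char 11 ('H'=7): chars_in_quartet=4 acc=0xCF7607 -> emit CF 76 07, reset; bytes_emitted=9
After char 12 ('/'=63): chars_in_quartet=1 acc=0x3F bytes_emitted=9
After char 13 ('A'=0): chars_in_quartet=2 acc=0xFC0 bytes_emitted=9
Padding '==': partial quartet acc=0xFC0 -> emit FC; bytes_emitted=10

Answer: 6F FE 17 D2 AE 5D CF 76 07 FC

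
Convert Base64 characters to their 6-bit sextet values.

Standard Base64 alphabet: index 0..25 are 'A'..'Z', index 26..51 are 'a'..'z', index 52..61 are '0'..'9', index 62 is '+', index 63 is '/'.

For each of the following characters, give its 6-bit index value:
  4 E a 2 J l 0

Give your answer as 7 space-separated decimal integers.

'4': 0..9 range, 52 + ord('4') − ord('0') = 56
'E': A..Z range, ord('E') − ord('A') = 4
'a': a..z range, 26 + ord('a') − ord('a') = 26
'2': 0..9 range, 52 + ord('2') − ord('0') = 54
'J': A..Z range, ord('J') − ord('A') = 9
'l': a..z range, 26 + ord('l') − ord('a') = 37
'0': 0..9 range, 52 + ord('0') − ord('0') = 52

Answer: 56 4 26 54 9 37 52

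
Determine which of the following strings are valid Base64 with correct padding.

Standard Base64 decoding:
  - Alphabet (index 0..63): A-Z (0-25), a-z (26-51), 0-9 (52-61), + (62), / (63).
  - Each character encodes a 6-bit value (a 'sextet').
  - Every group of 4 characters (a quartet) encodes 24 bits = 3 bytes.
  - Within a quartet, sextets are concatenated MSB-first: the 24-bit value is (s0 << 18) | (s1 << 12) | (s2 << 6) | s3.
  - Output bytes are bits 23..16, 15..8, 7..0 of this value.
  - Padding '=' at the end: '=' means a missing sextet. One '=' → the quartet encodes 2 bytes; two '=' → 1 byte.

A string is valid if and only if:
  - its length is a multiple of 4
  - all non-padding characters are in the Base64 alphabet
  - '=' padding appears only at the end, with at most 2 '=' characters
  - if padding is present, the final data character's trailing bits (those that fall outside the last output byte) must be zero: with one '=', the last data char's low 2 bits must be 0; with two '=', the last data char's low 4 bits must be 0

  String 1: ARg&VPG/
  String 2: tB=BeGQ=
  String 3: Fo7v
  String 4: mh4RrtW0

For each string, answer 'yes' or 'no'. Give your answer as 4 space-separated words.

String 1: 'ARg&VPG/' → invalid (bad char(s): ['&'])
String 2: 'tB=BeGQ=' → invalid (bad char(s): ['=']; '=' in middle)
String 3: 'Fo7v' → valid
String 4: 'mh4RrtW0' → valid

Answer: no no yes yes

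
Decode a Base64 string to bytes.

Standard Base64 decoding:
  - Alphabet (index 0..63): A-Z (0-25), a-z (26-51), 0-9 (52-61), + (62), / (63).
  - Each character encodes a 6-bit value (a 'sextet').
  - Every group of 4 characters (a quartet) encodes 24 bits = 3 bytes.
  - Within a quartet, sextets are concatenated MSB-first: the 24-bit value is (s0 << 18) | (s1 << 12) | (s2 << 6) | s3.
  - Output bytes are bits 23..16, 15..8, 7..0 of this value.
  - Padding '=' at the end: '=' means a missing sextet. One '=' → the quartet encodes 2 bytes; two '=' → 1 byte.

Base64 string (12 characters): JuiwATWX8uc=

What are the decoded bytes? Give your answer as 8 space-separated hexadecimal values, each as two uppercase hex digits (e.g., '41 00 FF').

Answer: 26 E8 B0 01 35 97 F2 E7

Derivation:
After char 0 ('J'=9): chars_in_quartet=1 acc=0x9 bytes_emitted=0
After char 1 ('u'=46): chars_in_quartet=2 acc=0x26E bytes_emitted=0
After char 2 ('i'=34): chars_in_quartet=3 acc=0x9BA2 bytes_emitted=0
After char 3 ('w'=48): chars_in_quartet=4 acc=0x26E8B0 -> emit 26 E8 B0, reset; bytes_emitted=3
After char 4 ('A'=0): chars_in_quartet=1 acc=0x0 bytes_emitted=3
After char 5 ('T'=19): chars_in_quartet=2 acc=0x13 bytes_emitted=3
After char 6 ('W'=22): chars_in_quartet=3 acc=0x4D6 bytes_emitted=3
After char 7 ('X'=23): chars_in_quartet=4 acc=0x13597 -> emit 01 35 97, reset; bytes_emitted=6
After char 8 ('8'=60): chars_in_quartet=1 acc=0x3C bytes_emitted=6
After char 9 ('u'=46): chars_in_quartet=2 acc=0xF2E bytes_emitted=6
After char 10 ('c'=28): chars_in_quartet=3 acc=0x3CB9C bytes_emitted=6
Padding '=': partial quartet acc=0x3CB9C -> emit F2 E7; bytes_emitted=8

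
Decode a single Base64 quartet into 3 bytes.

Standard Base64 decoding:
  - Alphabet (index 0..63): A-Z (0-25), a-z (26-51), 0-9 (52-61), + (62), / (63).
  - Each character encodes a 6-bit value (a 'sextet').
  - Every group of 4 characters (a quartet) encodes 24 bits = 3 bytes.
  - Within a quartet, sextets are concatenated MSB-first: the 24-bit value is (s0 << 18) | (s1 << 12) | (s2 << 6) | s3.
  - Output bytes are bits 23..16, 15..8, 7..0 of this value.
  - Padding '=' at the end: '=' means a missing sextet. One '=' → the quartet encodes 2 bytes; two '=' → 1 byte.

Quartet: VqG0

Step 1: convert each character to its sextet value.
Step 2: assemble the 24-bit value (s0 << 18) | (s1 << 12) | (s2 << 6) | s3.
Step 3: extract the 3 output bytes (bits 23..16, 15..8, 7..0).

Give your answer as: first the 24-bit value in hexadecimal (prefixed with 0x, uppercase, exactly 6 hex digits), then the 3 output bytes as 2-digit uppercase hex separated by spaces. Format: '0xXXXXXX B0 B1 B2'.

Sextets: V=21, q=42, G=6, 0=52
24-bit: (21<<18) | (42<<12) | (6<<6) | 52
      = 0x540000 | 0x02A000 | 0x000180 | 0x000034
      = 0x56A1B4
Bytes: (v>>16)&0xFF=56, (v>>8)&0xFF=A1, v&0xFF=B4

Answer: 0x56A1B4 56 A1 B4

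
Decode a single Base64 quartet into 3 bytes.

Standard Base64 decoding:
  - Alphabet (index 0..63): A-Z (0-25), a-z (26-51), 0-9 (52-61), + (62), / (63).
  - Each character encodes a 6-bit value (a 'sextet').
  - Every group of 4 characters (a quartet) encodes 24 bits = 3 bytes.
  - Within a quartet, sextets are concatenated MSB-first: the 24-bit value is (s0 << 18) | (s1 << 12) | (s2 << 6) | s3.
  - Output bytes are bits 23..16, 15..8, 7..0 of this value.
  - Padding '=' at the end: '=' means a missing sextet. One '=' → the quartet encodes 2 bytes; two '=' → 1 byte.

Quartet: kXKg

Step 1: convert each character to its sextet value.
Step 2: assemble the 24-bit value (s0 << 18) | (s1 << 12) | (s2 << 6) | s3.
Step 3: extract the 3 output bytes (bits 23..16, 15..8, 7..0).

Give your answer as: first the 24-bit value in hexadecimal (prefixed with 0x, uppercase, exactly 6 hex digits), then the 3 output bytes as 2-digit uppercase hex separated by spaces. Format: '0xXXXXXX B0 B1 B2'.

Sextets: k=36, X=23, K=10, g=32
24-bit: (36<<18) | (23<<12) | (10<<6) | 32
      = 0x900000 | 0x017000 | 0x000280 | 0x000020
      = 0x9172A0
Bytes: (v>>16)&0xFF=91, (v>>8)&0xFF=72, v&0xFF=A0

Answer: 0x9172A0 91 72 A0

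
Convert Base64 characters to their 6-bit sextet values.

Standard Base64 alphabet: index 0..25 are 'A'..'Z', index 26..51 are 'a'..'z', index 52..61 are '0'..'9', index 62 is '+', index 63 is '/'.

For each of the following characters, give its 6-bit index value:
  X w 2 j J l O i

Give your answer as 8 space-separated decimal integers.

Answer: 23 48 54 35 9 37 14 34

Derivation:
'X': A..Z range, ord('X') − ord('A') = 23
'w': a..z range, 26 + ord('w') − ord('a') = 48
'2': 0..9 range, 52 + ord('2') − ord('0') = 54
'j': a..z range, 26 + ord('j') − ord('a') = 35
'J': A..Z range, ord('J') − ord('A') = 9
'l': a..z range, 26 + ord('l') − ord('a') = 37
'O': A..Z range, ord('O') − ord('A') = 14
'i': a..z range, 26 + ord('i') − ord('a') = 34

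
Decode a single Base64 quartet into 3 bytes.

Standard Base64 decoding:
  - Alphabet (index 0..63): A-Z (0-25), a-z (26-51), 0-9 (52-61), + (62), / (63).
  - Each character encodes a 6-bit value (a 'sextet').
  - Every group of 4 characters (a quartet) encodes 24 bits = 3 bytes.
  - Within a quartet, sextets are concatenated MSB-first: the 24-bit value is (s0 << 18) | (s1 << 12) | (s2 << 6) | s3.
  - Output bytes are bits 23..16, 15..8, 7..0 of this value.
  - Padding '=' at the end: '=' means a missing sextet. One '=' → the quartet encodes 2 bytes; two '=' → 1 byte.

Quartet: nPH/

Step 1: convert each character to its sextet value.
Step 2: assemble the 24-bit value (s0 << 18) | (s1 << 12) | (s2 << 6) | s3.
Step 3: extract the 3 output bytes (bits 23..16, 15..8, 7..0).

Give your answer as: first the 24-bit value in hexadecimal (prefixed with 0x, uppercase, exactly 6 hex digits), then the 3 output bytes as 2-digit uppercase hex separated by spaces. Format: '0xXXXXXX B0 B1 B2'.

Sextets: n=39, P=15, H=7, /=63
24-bit: (39<<18) | (15<<12) | (7<<6) | 63
      = 0x9C0000 | 0x00F000 | 0x0001C0 | 0x00003F
      = 0x9CF1FF
Bytes: (v>>16)&0xFF=9C, (v>>8)&0xFF=F1, v&0xFF=FF

Answer: 0x9CF1FF 9C F1 FF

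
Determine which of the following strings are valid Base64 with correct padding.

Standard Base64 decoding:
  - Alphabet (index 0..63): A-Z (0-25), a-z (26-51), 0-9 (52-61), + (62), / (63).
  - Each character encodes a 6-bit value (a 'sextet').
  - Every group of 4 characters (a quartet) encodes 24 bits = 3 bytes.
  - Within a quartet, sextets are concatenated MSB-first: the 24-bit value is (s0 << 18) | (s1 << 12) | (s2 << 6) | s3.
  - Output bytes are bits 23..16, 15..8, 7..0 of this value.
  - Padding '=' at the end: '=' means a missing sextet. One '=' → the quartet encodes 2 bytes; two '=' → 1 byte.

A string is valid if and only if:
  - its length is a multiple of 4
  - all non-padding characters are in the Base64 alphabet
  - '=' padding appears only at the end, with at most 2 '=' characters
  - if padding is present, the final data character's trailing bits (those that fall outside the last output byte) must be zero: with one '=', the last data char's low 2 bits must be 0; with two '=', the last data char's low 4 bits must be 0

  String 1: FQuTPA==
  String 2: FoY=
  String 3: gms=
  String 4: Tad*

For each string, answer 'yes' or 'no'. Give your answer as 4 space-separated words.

Answer: yes yes yes no

Derivation:
String 1: 'FQuTPA==' → valid
String 2: 'FoY=' → valid
String 3: 'gms=' → valid
String 4: 'Tad*' → invalid (bad char(s): ['*'])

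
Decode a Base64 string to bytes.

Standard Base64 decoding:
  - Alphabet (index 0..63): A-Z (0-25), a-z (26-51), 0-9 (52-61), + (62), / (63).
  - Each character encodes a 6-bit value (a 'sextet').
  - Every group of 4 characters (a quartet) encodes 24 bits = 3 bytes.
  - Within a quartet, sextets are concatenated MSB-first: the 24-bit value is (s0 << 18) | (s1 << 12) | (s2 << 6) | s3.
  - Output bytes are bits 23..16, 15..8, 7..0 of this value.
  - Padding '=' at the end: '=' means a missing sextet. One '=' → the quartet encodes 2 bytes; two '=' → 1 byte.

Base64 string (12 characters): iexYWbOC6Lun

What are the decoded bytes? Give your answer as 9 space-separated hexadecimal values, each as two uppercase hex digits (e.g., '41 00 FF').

After char 0 ('i'=34): chars_in_quartet=1 acc=0x22 bytes_emitted=0
After char 1 ('e'=30): chars_in_quartet=2 acc=0x89E bytes_emitted=0
After char 2 ('x'=49): chars_in_quartet=3 acc=0x227B1 bytes_emitted=0
After char 3 ('Y'=24): chars_in_quartet=4 acc=0x89EC58 -> emit 89 EC 58, reset; bytes_emitted=3
After char 4 ('W'=22): chars_in_quartet=1 acc=0x16 bytes_emitted=3
After char 5 ('b'=27): chars_in_quartet=2 acc=0x59B bytes_emitted=3
After char 6 ('O'=14): chars_in_quartet=3 acc=0x166CE bytes_emitted=3
After char 7 ('C'=2): chars_in_quartet=4 acc=0x59B382 -> emit 59 B3 82, reset; bytes_emitted=6
After char 8 ('6'=58): chars_in_quartet=1 acc=0x3A bytes_emitted=6
After char 9 ('L'=11): chars_in_quartet=2 acc=0xE8B bytes_emitted=6
After char 10 ('u'=46): chars_in_quartet=3 acc=0x3A2EE bytes_emitted=6
After char 11 ('n'=39): chars_in_quartet=4 acc=0xE8BBA7 -> emit E8 BB A7, reset; bytes_emitted=9

Answer: 89 EC 58 59 B3 82 E8 BB A7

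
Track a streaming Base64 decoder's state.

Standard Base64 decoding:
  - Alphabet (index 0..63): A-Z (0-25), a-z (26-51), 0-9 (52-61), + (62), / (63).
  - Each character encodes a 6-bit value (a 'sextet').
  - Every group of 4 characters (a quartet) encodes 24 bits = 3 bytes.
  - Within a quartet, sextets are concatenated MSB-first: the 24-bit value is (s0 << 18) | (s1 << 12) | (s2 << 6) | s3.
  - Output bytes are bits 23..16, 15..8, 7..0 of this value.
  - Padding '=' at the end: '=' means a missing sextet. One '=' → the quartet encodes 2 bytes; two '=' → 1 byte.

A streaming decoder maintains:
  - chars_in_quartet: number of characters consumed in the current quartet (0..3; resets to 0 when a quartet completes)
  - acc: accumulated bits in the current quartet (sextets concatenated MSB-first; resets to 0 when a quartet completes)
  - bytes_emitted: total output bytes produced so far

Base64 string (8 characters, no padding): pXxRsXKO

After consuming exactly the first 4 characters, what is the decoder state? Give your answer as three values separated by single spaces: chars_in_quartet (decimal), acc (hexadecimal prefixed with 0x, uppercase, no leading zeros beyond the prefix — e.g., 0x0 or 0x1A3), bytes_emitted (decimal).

After char 0 ('p'=41): chars_in_quartet=1 acc=0x29 bytes_emitted=0
After char 1 ('X'=23): chars_in_quartet=2 acc=0xA57 bytes_emitted=0
After char 2 ('x'=49): chars_in_quartet=3 acc=0x295F1 bytes_emitted=0
After char 3 ('R'=17): chars_in_quartet=4 acc=0xA57C51 -> emit A5 7C 51, reset; bytes_emitted=3

Answer: 0 0x0 3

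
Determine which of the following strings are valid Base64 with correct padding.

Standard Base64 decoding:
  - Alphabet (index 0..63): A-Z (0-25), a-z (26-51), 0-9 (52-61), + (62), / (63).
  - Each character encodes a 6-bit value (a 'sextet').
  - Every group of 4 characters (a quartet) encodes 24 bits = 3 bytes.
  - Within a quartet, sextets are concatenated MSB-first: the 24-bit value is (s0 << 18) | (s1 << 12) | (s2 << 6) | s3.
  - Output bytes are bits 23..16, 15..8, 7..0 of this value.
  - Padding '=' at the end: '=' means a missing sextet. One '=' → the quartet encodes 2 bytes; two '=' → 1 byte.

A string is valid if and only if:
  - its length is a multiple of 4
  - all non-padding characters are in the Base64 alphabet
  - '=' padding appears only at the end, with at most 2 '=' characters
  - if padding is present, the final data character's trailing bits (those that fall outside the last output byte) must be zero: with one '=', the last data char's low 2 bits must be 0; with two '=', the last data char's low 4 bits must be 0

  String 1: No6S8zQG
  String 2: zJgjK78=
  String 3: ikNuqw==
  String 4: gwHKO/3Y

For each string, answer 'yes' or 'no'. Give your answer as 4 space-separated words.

Answer: yes yes yes yes

Derivation:
String 1: 'No6S8zQG' → valid
String 2: 'zJgjK78=' → valid
String 3: 'ikNuqw==' → valid
String 4: 'gwHKO/3Y' → valid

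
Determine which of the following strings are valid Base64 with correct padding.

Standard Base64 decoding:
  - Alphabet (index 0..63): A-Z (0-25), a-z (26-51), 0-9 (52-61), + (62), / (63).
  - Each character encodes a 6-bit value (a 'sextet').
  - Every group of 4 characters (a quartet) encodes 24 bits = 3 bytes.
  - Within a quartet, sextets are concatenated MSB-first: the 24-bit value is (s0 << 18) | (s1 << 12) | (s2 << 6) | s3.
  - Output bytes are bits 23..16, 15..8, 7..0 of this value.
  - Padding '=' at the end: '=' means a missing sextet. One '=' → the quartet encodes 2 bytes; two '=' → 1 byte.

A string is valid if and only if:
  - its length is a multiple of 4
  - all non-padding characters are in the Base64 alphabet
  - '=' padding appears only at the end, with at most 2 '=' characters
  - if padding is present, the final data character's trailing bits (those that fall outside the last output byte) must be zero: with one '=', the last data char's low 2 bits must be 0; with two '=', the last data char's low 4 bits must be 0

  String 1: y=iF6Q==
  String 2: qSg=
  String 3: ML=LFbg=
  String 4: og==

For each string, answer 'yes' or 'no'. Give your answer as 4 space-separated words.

Answer: no yes no yes

Derivation:
String 1: 'y=iF6Q==' → invalid (bad char(s): ['=']; '=' in middle)
String 2: 'qSg=' → valid
String 3: 'ML=LFbg=' → invalid (bad char(s): ['=']; '=' in middle)
String 4: 'og==' → valid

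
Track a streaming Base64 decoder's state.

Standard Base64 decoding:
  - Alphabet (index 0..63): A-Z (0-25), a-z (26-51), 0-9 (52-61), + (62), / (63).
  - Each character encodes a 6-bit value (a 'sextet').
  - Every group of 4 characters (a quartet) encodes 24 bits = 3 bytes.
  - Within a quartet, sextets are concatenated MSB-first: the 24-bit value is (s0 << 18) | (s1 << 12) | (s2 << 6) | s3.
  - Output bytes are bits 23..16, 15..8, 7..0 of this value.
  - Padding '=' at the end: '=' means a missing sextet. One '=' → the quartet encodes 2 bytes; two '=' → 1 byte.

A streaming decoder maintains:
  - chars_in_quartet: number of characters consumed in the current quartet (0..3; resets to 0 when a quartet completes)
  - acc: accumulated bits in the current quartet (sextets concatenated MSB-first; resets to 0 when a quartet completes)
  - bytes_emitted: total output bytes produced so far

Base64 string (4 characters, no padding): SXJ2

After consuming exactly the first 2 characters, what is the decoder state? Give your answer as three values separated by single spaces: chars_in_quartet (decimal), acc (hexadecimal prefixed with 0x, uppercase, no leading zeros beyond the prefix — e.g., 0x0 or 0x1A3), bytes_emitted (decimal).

Answer: 2 0x497 0

Derivation:
After char 0 ('S'=18): chars_in_quartet=1 acc=0x12 bytes_emitted=0
After char 1 ('X'=23): chars_in_quartet=2 acc=0x497 bytes_emitted=0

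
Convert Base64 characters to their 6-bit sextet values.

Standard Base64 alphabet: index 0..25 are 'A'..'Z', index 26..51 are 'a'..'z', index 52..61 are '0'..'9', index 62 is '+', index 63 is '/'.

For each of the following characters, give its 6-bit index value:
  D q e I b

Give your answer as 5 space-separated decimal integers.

Answer: 3 42 30 8 27

Derivation:
'D': A..Z range, ord('D') − ord('A') = 3
'q': a..z range, 26 + ord('q') − ord('a') = 42
'e': a..z range, 26 + ord('e') − ord('a') = 30
'I': A..Z range, ord('I') − ord('A') = 8
'b': a..z range, 26 + ord('b') − ord('a') = 27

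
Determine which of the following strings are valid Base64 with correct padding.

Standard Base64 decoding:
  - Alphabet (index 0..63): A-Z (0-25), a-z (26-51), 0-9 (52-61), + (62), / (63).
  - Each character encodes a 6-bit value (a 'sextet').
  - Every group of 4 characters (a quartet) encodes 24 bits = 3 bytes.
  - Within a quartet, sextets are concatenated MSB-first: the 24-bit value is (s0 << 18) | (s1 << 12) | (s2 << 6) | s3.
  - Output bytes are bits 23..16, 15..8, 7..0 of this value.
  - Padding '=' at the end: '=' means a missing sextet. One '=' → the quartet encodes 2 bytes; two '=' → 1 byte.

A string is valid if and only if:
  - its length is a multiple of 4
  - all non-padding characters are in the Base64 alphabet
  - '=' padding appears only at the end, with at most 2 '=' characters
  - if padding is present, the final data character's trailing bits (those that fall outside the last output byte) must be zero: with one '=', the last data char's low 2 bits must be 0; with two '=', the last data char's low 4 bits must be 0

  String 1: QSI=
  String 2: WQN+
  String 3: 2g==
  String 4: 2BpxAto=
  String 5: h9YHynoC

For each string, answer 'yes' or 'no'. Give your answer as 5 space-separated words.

String 1: 'QSI=' → valid
String 2: 'WQN+' → valid
String 3: '2g==' → valid
String 4: '2BpxAto=' → valid
String 5: 'h9YHynoC' → valid

Answer: yes yes yes yes yes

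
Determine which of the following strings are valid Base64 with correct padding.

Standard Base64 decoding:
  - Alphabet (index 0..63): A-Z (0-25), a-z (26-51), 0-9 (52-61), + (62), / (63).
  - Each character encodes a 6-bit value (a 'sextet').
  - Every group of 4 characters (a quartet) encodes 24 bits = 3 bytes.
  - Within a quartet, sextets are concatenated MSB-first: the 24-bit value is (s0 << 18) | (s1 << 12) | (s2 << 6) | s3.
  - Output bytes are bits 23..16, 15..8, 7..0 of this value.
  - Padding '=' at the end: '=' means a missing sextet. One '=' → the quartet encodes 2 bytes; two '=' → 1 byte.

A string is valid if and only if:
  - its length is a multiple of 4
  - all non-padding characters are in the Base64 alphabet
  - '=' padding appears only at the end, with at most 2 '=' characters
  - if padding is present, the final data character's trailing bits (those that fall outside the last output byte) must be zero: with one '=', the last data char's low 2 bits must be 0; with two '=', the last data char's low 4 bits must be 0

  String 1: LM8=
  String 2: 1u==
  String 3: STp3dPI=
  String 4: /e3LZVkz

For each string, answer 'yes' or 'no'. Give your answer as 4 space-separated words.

Answer: yes no yes yes

Derivation:
String 1: 'LM8=' → valid
String 2: '1u==' → invalid (bad trailing bits)
String 3: 'STp3dPI=' → valid
String 4: '/e3LZVkz' → valid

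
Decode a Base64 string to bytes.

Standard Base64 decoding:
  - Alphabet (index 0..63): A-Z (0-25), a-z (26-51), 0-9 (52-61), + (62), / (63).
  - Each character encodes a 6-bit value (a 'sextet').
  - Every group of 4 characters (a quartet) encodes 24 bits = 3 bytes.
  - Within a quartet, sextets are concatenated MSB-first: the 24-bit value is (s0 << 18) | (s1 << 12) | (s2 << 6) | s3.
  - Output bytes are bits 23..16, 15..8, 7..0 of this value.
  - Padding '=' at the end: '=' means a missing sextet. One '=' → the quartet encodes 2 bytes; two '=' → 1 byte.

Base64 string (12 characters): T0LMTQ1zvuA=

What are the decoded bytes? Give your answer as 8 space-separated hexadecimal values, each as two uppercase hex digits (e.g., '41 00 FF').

Answer: 4F 42 CC 4D 0D 73 BE E0

Derivation:
After char 0 ('T'=19): chars_in_quartet=1 acc=0x13 bytes_emitted=0
After char 1 ('0'=52): chars_in_quartet=2 acc=0x4F4 bytes_emitted=0
After char 2 ('L'=11): chars_in_quartet=3 acc=0x13D0B bytes_emitted=0
After char 3 ('M'=12): chars_in_quartet=4 acc=0x4F42CC -> emit 4F 42 CC, reset; bytes_emitted=3
After char 4 ('T'=19): chars_in_quartet=1 acc=0x13 bytes_emitted=3
After char 5 ('Q'=16): chars_in_quartet=2 acc=0x4D0 bytes_emitted=3
After char 6 ('1'=53): chars_in_quartet=3 acc=0x13435 bytes_emitted=3
After char 7 ('z'=51): chars_in_quartet=4 acc=0x4D0D73 -> emit 4D 0D 73, reset; bytes_emitted=6
After char 8 ('v'=47): chars_in_quartet=1 acc=0x2F bytes_emitted=6
After char 9 ('u'=46): chars_in_quartet=2 acc=0xBEE bytes_emitted=6
After char 10 ('A'=0): chars_in_quartet=3 acc=0x2FB80 bytes_emitted=6
Padding '=': partial quartet acc=0x2FB80 -> emit BE E0; bytes_emitted=8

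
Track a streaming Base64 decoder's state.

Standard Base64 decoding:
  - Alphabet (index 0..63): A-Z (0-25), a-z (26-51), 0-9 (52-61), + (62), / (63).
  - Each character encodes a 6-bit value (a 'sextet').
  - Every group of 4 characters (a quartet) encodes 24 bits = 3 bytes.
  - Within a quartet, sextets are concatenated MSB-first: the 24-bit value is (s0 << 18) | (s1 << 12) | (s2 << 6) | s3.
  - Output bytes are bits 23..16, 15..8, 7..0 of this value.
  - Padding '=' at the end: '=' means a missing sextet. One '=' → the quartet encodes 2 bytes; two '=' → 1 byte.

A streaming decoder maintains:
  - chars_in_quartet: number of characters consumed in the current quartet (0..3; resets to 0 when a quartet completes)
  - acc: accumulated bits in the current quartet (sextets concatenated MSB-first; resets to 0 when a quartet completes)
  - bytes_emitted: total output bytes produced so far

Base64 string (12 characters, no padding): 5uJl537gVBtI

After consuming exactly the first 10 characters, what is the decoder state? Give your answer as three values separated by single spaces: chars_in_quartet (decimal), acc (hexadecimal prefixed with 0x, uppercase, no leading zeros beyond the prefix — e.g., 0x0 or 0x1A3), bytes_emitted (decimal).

Answer: 2 0x541 6

Derivation:
After char 0 ('5'=57): chars_in_quartet=1 acc=0x39 bytes_emitted=0
After char 1 ('u'=46): chars_in_quartet=2 acc=0xE6E bytes_emitted=0
After char 2 ('J'=9): chars_in_quartet=3 acc=0x39B89 bytes_emitted=0
After char 3 ('l'=37): chars_in_quartet=4 acc=0xE6E265 -> emit E6 E2 65, reset; bytes_emitted=3
After char 4 ('5'=57): chars_in_quartet=1 acc=0x39 bytes_emitted=3
After char 5 ('3'=55): chars_in_quartet=2 acc=0xE77 bytes_emitted=3
After char 6 ('7'=59): chars_in_quartet=3 acc=0x39DFB bytes_emitted=3
After char 7 ('g'=32): chars_in_quartet=4 acc=0xE77EE0 -> emit E7 7E E0, reset; bytes_emitted=6
After char 8 ('V'=21): chars_in_quartet=1 acc=0x15 bytes_emitted=6
After char 9 ('B'=1): chars_in_quartet=2 acc=0x541 bytes_emitted=6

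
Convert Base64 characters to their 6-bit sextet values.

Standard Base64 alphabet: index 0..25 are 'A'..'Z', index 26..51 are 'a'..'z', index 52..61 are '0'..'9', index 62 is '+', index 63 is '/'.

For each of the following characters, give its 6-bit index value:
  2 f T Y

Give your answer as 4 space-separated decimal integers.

Answer: 54 31 19 24

Derivation:
'2': 0..9 range, 52 + ord('2') − ord('0') = 54
'f': a..z range, 26 + ord('f') − ord('a') = 31
'T': A..Z range, ord('T') − ord('A') = 19
'Y': A..Z range, ord('Y') − ord('A') = 24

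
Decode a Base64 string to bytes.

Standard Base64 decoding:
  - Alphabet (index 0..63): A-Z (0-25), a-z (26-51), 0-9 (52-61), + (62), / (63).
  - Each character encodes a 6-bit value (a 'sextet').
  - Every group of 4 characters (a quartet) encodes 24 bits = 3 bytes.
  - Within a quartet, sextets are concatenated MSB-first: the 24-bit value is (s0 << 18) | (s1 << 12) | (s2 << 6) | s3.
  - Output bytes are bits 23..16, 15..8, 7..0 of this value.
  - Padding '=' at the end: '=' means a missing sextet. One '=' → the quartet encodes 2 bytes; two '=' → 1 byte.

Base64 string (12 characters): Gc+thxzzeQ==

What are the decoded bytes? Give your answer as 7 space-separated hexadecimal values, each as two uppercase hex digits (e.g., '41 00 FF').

Answer: 19 CF AD 87 1C F3 79

Derivation:
After char 0 ('G'=6): chars_in_quartet=1 acc=0x6 bytes_emitted=0
After char 1 ('c'=28): chars_in_quartet=2 acc=0x19C bytes_emitted=0
After char 2 ('+'=62): chars_in_quartet=3 acc=0x673E bytes_emitted=0
After char 3 ('t'=45): chars_in_quartet=4 acc=0x19CFAD -> emit 19 CF AD, reset; bytes_emitted=3
After char 4 ('h'=33): chars_in_quartet=1 acc=0x21 bytes_emitted=3
After char 5 ('x'=49): chars_in_quartet=2 acc=0x871 bytes_emitted=3
After char 6 ('z'=51): chars_in_quartet=3 acc=0x21C73 bytes_emitted=3
After char 7 ('z'=51): chars_in_quartet=4 acc=0x871CF3 -> emit 87 1C F3, reset; bytes_emitted=6
After char 8 ('e'=30): chars_in_quartet=1 acc=0x1E bytes_emitted=6
After char 9 ('Q'=16): chars_in_quartet=2 acc=0x790 bytes_emitted=6
Padding '==': partial quartet acc=0x790 -> emit 79; bytes_emitted=7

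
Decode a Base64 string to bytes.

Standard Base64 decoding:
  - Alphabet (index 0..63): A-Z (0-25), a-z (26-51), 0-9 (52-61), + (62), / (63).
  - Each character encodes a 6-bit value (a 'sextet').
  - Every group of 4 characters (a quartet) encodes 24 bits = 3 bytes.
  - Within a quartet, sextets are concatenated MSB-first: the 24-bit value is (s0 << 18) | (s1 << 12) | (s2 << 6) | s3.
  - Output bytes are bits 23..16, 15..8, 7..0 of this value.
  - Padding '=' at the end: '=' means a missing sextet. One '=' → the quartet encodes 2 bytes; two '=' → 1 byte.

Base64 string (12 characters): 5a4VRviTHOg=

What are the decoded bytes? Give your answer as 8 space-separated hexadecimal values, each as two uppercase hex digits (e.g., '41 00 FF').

Answer: E5 AE 15 46 F8 93 1C E8

Derivation:
After char 0 ('5'=57): chars_in_quartet=1 acc=0x39 bytes_emitted=0
After char 1 ('a'=26): chars_in_quartet=2 acc=0xE5A bytes_emitted=0
After char 2 ('4'=56): chars_in_quartet=3 acc=0x396B8 bytes_emitted=0
After char 3 ('V'=21): chars_in_quartet=4 acc=0xE5AE15 -> emit E5 AE 15, reset; bytes_emitted=3
After char 4 ('R'=17): chars_in_quartet=1 acc=0x11 bytes_emitted=3
After char 5 ('v'=47): chars_in_quartet=2 acc=0x46F bytes_emitted=3
After char 6 ('i'=34): chars_in_quartet=3 acc=0x11BE2 bytes_emitted=3
After char 7 ('T'=19): chars_in_quartet=4 acc=0x46F893 -> emit 46 F8 93, reset; bytes_emitted=6
After char 8 ('H'=7): chars_in_quartet=1 acc=0x7 bytes_emitted=6
After char 9 ('O'=14): chars_in_quartet=2 acc=0x1CE bytes_emitted=6
After char 10 ('g'=32): chars_in_quartet=3 acc=0x73A0 bytes_emitted=6
Padding '=': partial quartet acc=0x73A0 -> emit 1C E8; bytes_emitted=8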